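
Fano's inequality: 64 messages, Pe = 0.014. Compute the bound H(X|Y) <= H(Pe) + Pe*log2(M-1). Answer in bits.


H(Pe) = -Pe*log2(Pe) - (1-Pe)*log2(1-Pe) = -0.014*log2(0.014) - 0.986*log2(0.986) = 0.086218 + 0.020056 = 0.1063. Pe*log2(M-1) = 0.014*log2(63) = 0.083682. Bound = H(Pe) + Pe*log2(M-1) = 0.086218 + 0.020056 + 0.083682 = 0.19

0.19 bits


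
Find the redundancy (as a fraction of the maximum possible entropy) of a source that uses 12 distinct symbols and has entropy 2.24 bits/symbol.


H_max = log2(K) = log2(12) = 3.585 bits/symbol. Redundancy = 1 - H/H_max = 1 - 2.24/3.585 = 1 - 0.6248 = 0.3752

0.3752


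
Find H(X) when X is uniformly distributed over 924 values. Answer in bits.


H = log2(n) = log2(924) = 9.8517

9.8517 bits


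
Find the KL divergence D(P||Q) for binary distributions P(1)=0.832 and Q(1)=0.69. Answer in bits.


KL = p*log2(p/q) + (1-p)*log2((1-p)/(1-q)) = 0.832*log2(0.832/0.69) + 0.168*log2(0.168/0.31) = 0.0761

0.0761 bits


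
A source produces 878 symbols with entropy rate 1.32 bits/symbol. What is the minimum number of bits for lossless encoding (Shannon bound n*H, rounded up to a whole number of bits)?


Minimum bits >= n * H = 878 * 1.32 = 1158.96, rounded up to a whole number of bits = 1159

1159 bits


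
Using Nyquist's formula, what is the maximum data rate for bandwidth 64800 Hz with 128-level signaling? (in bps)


Rate = 2 * B * log2(M) = 2 * 64800 * 7.0 = 907200.0

907200.0 bps


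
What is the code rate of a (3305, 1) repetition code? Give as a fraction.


Rate = k/n = 1/3305

1/3305


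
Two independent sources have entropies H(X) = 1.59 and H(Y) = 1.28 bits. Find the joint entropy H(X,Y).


For independent variables, H(X,Y) = H(X) + H(Y) = 1.59 + 1.28 = 2.87

2.87 bits


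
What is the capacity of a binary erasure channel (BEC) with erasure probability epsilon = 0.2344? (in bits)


C = 1 - epsilon = 1 - 0.2344 = 0.7656

0.7656 bits


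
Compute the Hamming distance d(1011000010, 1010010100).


Count differing positions: . . . ^ . ^ . ^ ^ . = 4 differences

4


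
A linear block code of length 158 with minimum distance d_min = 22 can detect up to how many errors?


Detection capability = d_min - 1 = 22 - 1 = 21

21 errors


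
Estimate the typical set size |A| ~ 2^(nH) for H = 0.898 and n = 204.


log2|A_typical| = nH = 204 * 0.898 = 183.192, so |A_typical| ~ 2^183.192 = 1.401e+55

1.401e+55


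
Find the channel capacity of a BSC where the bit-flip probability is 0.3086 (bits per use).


H(p) = -p*log2(p) - (1-p)*log2(1-p) = -0.3086*log2(0.3086) - 0.6914*log2(0.6914) = 0.523444 + 0.368107 = 0.8916. C = 1 - H(p) = 1 - 0.8916 = 0.1084

0.1084 bits


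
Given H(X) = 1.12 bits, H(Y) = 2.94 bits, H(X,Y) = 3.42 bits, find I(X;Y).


I(X;Y) = H(X) + H(Y) - H(X,Y) = 1.12 + 2.94 - 3.42 = 0.64

0.64 bits


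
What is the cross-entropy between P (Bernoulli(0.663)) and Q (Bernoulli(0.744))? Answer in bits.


H(P,Q) = -p*log2(q) - (1-p)*log2(1-q). -0.663*log2(0.744) = 0.282853; -0.337*log2(0.256) = 0.662469. H(P,Q) = 0.282853 + 0.662469 = 0.9453

0.9453 bits


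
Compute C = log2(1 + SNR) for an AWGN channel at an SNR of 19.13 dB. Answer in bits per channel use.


SNR_linear = 10^(19.13/10) = 81.8465; C = log2(1 + SNR_linear) = log2(1 + 81.8465) = 6.3724

6.3724 bits/channel use


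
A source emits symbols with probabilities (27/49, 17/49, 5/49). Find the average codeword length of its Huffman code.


Huffman construction (repeatedly merge the two least-probable nodes; each merge adds 1 bit to every symbol beneath it): 5/49 + 17/49 = 22/49; 22/49 + 27/49 = 1. Resulting codeword lengths (in the order the probabilities were given): (1, 2, 2). L_avg = sum(p_i * l_i) = 27/49*1 + 17/49*2 + 5/49*2 = 71/49 = 1.449

1.449 bits


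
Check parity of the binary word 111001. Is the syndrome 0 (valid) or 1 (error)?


Syndrome = XOR of all bits = 1 XOR 1 XOR 1 XOR 0 XOR 0 XOR 1 = 0

0


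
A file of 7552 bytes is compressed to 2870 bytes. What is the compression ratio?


Ratio = original / compressed = 7552 / 2870 = 2.6314

2.6314


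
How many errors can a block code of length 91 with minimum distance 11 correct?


Correction capability = floor((d-1)/2) = floor((11-1)/2) = 5

5 errors


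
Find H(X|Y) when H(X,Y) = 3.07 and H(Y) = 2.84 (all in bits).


H(X|Y) = H(X,Y) - H(Y) = 3.07 - 2.84 = 0.23

0.23 bits


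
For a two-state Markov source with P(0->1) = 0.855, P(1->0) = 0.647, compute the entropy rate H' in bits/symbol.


Stationary distribution: pi_0 = p10/(p01+p10) = 0.4308, pi_1 = 0.5692. Entropy rate H' = pi_0*H(p01) + pi_1*H(p10) = 0.4308*0.5972 + 0.5692*0.9367 = 0.7905

0.7905 bits/symbol


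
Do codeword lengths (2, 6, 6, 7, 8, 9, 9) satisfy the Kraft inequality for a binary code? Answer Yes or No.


Kraft sum = sum(2^(-l_i)) = 0.2969, need <= 1. Result: satisfied (a binary prefix-free code with these lengths exists)

Yes


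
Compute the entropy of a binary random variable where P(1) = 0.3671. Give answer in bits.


H = -p*log2(p) - (1-p)*log2(1-p). -0.3671*log2(0.3671) = 0.530737; -0.6329*log2(0.6329) = 0.417683. H = 0.530737 + 0.417683 = 0.9484

0.9484 bits


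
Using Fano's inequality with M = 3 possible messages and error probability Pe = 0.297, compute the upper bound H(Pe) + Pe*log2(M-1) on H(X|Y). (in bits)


H(Pe) = -Pe*log2(Pe) - (1-Pe)*log2(1-Pe) = -0.297*log2(0.297) - 0.703*log2(0.703) = 0.520185 + 0.357408 = 0.8776. Pe*log2(M-1) = 0.297*log2(2) = 0.297000. Bound = H(Pe) + Pe*log2(M-1) = 0.520185 + 0.357408 + 0.297000 = 1.1746

1.1746 bits


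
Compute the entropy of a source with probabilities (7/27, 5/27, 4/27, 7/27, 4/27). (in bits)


H = -sum(p_i * log2(p_i)). Terms: -(7/27)*log2(7/27) = 0.504916; -(5/27)*log2(5/27) = 0.450548; -(4/27)*log2(4/27) = 0.408131; -(7/27)*log2(7/27) = 0.504916; -(4/27)*log2(4/27) = 0.408131. H = 0.504916 + 0.450548 + 0.408131 + 0.504916 + 0.408131 = 2.2766

2.2766 bits


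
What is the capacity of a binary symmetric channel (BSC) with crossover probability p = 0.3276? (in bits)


H(p) = -p*log2(p) - (1-p)*log2(1-p) = -0.3276*log2(0.3276) - 0.6724*log2(0.6724) = 0.527434 + 0.385022 = 0.9125. C = 1 - H(p) = 1 - 0.9125 = 0.0875

0.0875 bits


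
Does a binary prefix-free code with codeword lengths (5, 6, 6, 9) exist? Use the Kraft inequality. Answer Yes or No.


Kraft sum = sum(2^(-l_i)) = 0.0645, need <= 1. Result: satisfied (a binary prefix-free code with these lengths exists)

Yes


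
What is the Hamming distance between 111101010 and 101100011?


Count differing positions: . ^ . . . ^ . . ^ = 3 differences

3


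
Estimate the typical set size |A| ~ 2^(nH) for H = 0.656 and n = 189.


log2|A_typical| = nH = 189 * 0.656 = 123.984, so |A_typical| ~ 2^123.984 = 2.103e+37

2.103e+37


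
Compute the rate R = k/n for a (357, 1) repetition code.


Rate = k/n = 1/357

1/357


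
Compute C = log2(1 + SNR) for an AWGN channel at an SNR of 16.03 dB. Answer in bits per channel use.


SNR_linear = 10^(16.03/10) = 40.0867; C = log2(1 + SNR_linear) = log2(1 + 40.0867) = 5.3606

5.3606 bits/channel use


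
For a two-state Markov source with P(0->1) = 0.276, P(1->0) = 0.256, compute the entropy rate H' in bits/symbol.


Stationary distribution: pi_0 = p10/(p01+p10) = 0.4812, pi_1 = 0.5188. Entropy rate H' = pi_0*H(p01) + pi_1*H(p10) = 0.4812*0.8499 + 0.5188*0.8207 = 0.8347

0.8347 bits/symbol


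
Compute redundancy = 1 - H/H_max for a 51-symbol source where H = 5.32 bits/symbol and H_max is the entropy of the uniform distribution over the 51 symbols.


H_max = log2(K) = log2(51) = 5.6724 bits/symbol. Redundancy = 1 - H/H_max = 1 - 5.32/5.6724 = 1 - 0.9379 = 0.0621

0.0621


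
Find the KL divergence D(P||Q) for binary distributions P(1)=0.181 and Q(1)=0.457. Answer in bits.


KL = p*log2(p/q) + (1-p)*log2((1-p)/(1-q)) = 0.181*log2(0.181/0.457) + 0.819*log2(0.819/0.543) = 0.2437

0.2437 bits


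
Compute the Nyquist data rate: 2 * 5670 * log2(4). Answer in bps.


Rate = 2 * B * log2(M) = 2 * 5670 * 2.0 = 22680.0

22680.0 bps


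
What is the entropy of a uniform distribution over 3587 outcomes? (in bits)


H = log2(n) = log2(3587) = 11.8086

11.8086 bits


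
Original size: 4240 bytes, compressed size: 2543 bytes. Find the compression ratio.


Ratio = original / compressed = 4240 / 2543 = 1.6673

1.6673


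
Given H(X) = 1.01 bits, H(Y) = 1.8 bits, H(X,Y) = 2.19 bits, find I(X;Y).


I(X;Y) = H(X) + H(Y) - H(X,Y) = 1.01 + 1.8 - 2.19 = 0.62

0.62 bits


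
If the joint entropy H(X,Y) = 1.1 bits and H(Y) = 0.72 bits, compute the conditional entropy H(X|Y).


H(X|Y) = H(X,Y) - H(Y) = 1.1 - 0.72 = 0.38

0.38 bits


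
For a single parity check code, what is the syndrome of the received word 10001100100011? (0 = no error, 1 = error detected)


Syndrome = XOR of all bits = 1 XOR 0 XOR 0 XOR 0 XOR 1 XOR 1 XOR 0 XOR 0 XOR 1 XOR 0 XOR 0 XOR 0 XOR 1 XOR 1 = 0

0


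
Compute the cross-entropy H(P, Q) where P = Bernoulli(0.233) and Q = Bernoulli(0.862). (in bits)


H(P,Q) = -p*log2(q) - (1-p)*log2(1-q). -0.233*log2(0.862) = 0.049918; -0.767*log2(0.138) = 2.191518. H(P,Q) = 0.049918 + 2.191518 = 2.2414

2.2414 bits


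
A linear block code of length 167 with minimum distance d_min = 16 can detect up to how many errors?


Detection capability = d_min - 1 = 16 - 1 = 15

15 errors


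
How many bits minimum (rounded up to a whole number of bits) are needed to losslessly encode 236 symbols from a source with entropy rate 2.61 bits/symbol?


Minimum bits >= n * H = 236 * 2.61 = 615.96, rounded up to a whole number of bits = 616

616 bits


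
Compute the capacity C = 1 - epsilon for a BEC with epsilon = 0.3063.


C = 1 - epsilon = 1 - 0.3063 = 0.6937

0.6937 bits


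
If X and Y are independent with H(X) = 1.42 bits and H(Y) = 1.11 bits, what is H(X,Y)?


For independent variables, H(X,Y) = H(X) + H(Y) = 1.42 + 1.11 = 2.53

2.53 bits


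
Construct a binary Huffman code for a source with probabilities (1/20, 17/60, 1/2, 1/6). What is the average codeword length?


Huffman construction (repeatedly merge the two least-probable nodes; each merge adds 1 bit to every symbol beneath it): 1/20 + 1/6 = 13/60; 13/60 + 17/60 = 1/2; 1/2 + 1/2 = 1. Resulting codeword lengths (in the order the probabilities were given): (3, 2, 1, 3). L_avg = sum(p_i * l_i) = 1/20*3 + 17/60*2 + 1/2*1 + 1/6*3 = 103/60 = 1.7167

1.7167 bits


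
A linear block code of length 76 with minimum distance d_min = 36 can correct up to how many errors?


Correction capability = floor((d-1)/2) = floor((36-1)/2) = 17

17 errors


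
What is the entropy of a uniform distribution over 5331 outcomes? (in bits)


H = log2(n) = log2(5331) = 12.3802

12.3802 bits


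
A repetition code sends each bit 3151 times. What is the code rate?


Rate = k/n = 1/3151

1/3151


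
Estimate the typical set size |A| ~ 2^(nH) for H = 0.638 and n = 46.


log2|A_typical| = nH = 46 * 0.638 = 29.348, so |A_typical| ~ 2^29.348 = 6.833e+08

6.833e+08


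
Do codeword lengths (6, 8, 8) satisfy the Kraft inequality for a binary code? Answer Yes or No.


Kraft sum = sum(2^(-l_i)) = 0.0234, need <= 1. Result: satisfied (a binary prefix-free code with these lengths exists)

Yes


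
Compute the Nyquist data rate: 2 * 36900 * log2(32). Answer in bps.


Rate = 2 * B * log2(M) = 2 * 36900 * 5.0 = 369000.0

369000.0 bps


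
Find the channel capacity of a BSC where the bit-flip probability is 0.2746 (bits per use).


H(p) = -p*log2(p) - (1-p)*log2(1-p) = -0.2746*log2(0.2746) - 0.7254*log2(0.7254) = 0.512018 + 0.335970 = 0.848. C = 1 - H(p) = 1 - 0.848 = 0.152

0.152 bits


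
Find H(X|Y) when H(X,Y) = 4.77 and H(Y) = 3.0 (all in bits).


H(X|Y) = H(X,Y) - H(Y) = 4.77 - 3.0 = 1.77

1.77 bits


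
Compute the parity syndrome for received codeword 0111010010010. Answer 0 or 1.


Syndrome = XOR of all bits = 0 XOR 1 XOR 1 XOR 1 XOR 0 XOR 1 XOR 0 XOR 0 XOR 1 XOR 0 XOR 0 XOR 1 XOR 0 = 0

0


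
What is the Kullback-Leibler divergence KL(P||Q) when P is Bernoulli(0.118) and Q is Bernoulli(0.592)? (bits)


KL = p*log2(p/q) + (1-p)*log2((1-p)/(1-q)) = 0.118*log2(0.118/0.592) + 0.882*log2(0.882/0.408) = 0.7064

0.7064 bits


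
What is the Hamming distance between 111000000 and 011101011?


Count differing positions: ^ . . ^ . ^ . ^ ^ = 5 differences

5


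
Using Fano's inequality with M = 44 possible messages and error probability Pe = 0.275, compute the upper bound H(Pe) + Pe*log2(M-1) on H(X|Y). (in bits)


H(Pe) = -Pe*log2(Pe) - (1-Pe)*log2(1-Pe) = -0.275*log2(0.275) - 0.725*log2(0.725) = 0.512187 + 0.336362 = 0.8485. Pe*log2(M-1) = 0.275*log2(43) = 1.492223. Bound = H(Pe) + Pe*log2(M-1) = 0.512187 + 0.336362 + 1.492223 = 2.3408

2.3408 bits


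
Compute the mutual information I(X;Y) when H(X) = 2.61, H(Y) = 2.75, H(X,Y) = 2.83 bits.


I(X;Y) = H(X) + H(Y) - H(X,Y) = 2.61 + 2.75 - 2.83 = 2.53

2.53 bits


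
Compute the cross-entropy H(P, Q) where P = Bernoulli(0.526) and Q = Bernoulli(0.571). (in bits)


H(P,Q) = -p*log2(q) - (1-p)*log2(1-q). -0.526*log2(0.571) = 0.425238; -0.474*log2(0.429) = 0.578731. H(P,Q) = 0.425238 + 0.578731 = 1.004

1.004 bits


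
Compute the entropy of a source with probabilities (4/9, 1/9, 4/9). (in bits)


H = -sum(p_i * log2(p_i)). Terms: -(4/9)*log2(4/9) = 0.519967; -(1/9)*log2(1/9) = 0.352214; -(4/9)*log2(4/9) = 0.519967. H = 0.519967 + 0.352214 + 0.519967 = 1.3921

1.3921 bits


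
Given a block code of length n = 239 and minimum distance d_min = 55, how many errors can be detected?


Detection capability = d_min - 1 = 55 - 1 = 54

54 errors


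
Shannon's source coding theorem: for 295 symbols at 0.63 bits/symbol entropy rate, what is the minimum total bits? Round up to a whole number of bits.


Minimum bits >= n * H = 295 * 0.63 = 185.85, rounded up to a whole number of bits = 186

186 bits


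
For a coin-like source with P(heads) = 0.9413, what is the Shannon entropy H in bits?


H = -p*log2(p) - (1-p)*log2(1-p). -0.9413*log2(0.9413) = 0.082151; -0.0587*log2(0.0587) = 0.240112. H = 0.082151 + 0.240112 = 0.3223

0.3223 bits


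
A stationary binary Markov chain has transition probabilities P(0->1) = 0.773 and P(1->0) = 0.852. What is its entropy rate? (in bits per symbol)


Stationary distribution: pi_0 = p10/(p01+p10) = 0.5243, pi_1 = 0.4757. Entropy rate H' = pi_0*H(p01) + pi_1*H(p10) = 0.5243*0.7727 + 0.4757*0.6048 = 0.6929

0.6929 bits/symbol


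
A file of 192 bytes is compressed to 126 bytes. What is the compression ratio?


Ratio = original / compressed = 192 / 126 = 1.5238

1.5238


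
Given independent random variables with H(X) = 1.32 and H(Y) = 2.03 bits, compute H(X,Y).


For independent variables, H(X,Y) = H(X) + H(Y) = 1.32 + 2.03 = 3.35

3.35 bits


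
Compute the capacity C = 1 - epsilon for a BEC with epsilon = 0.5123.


C = 1 - epsilon = 1 - 0.5123 = 0.4877

0.4877 bits


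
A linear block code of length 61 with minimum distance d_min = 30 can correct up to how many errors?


Correction capability = floor((d-1)/2) = floor((30-1)/2) = 14

14 errors


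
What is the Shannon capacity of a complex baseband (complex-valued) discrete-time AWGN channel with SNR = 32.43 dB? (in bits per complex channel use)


SNR_linear = 10^(32.43/10) = 1749.8467; C = log2(1 + SNR_linear) = log2(1 + 1749.8467) = 10.7738

10.7738 bits/channel use


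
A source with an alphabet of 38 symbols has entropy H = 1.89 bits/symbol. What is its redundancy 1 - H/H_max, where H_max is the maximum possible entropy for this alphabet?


H_max = log2(K) = log2(38) = 5.2479 bits/symbol. Redundancy = 1 - H/H_max = 1 - 1.89/5.2479 = 1 - 0.3601 = 0.6399

0.6399


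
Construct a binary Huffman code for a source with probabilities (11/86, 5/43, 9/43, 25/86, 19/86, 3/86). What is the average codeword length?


Huffman construction (repeatedly merge the two least-probable nodes; each merge adds 1 bit to every symbol beneath it): 3/86 + 5/43 = 13/86; 11/86 + 13/86 = 12/43; 9/43 + 19/86 = 37/86; 12/43 + 25/86 = 49/86; 37/86 + 49/86 = 1. Resulting codeword lengths (in the order the probabilities were given): (3, 4, 2, 2, 2, 4). L_avg = sum(p_i * l_i) = 11/86*3 + 5/43*4 + 9/43*2 + 25/86*2 + 19/86*2 + 3/86*4 = 209/86 = 2.4302

2.4302 bits


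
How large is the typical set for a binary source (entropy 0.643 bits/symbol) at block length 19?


log2|A_typical| = nH = 19 * 0.643 = 12.217, so |A_typical| ~ 2^12.217 = 4.761e+03

4.761e+03


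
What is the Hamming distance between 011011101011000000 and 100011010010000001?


Count differing positions: ^ ^ ^ . . . ^ ^ ^ . . ^ . . . . . ^ = 8 differences

8


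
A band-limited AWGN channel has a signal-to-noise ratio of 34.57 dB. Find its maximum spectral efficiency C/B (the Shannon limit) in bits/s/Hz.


SNR_linear = 10^(34.57/10) = 2864.178; C/B = log2(1 + SNR_linear) = log2(1 + 2864.178) = 11.4844

11.4844 bits/s/Hz


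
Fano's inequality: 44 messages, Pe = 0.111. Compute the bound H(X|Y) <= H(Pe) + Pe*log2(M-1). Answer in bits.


H(Pe) = -Pe*log2(Pe) - (1-Pe)*log2(1-Pe) = -0.111*log2(0.111) - 0.889*log2(0.889) = 0.352022 + 0.150903 = 0.5029. Pe*log2(M-1) = 0.111*log2(43) = 0.602315. Bound = H(Pe) + Pe*log2(M-1) = 0.352022 + 0.150903 + 0.602315 = 1.1052

1.1052 bits


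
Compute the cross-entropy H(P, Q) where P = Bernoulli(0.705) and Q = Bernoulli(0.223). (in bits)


H(P,Q) = -p*log2(q) - (1-p)*log2(1-q). -0.705*log2(0.223) = 1.526243; -0.295*log2(0.777) = 0.107384. H(P,Q) = 1.526243 + 0.107384 = 1.6336

1.6336 bits


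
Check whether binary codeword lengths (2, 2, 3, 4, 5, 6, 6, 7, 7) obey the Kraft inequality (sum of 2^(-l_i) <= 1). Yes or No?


Kraft sum = sum(2^(-l_i)) = 0.7656, need <= 1. Result: satisfied (a binary prefix-free code with these lengths exists)

Yes


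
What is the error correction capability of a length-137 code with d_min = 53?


Correction capability = floor((d-1)/2) = floor((53-1)/2) = 26

26 errors


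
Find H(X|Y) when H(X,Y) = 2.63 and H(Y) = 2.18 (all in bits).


H(X|Y) = H(X,Y) - H(Y) = 2.63 - 2.18 = 0.45

0.45 bits


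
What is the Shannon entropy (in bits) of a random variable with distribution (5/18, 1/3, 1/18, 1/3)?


H = -sum(p_i * log2(p_i)). Terms: -(5/18)*log2(5/18) = 0.513332; -(1/3)*log2(1/3) = 0.528321; -(1/18)*log2(1/18) = 0.231663; -(1/3)*log2(1/3) = 0.528321. H = 0.513332 + 0.528321 + 0.231663 + 0.528321 = 1.8016

1.8016 bits


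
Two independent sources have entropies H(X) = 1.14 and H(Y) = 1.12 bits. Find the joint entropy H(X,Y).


For independent variables, H(X,Y) = H(X) + H(Y) = 1.14 + 1.12 = 2.26

2.26 bits


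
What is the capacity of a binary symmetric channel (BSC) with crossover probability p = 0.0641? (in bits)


H(p) = -p*log2(p) - (1-p)*log2(1-p) = -0.0641*log2(0.0641) - 0.9359*log2(0.9359) = 0.254062 + 0.089447 = 0.3435. C = 1 - H(p) = 1 - 0.3435 = 0.6565

0.6565 bits


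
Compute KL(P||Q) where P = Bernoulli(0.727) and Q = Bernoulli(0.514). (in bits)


KL = p*log2(p/q) + (1-p)*log2((1-p)/(1-q)) = 0.727*log2(0.727/0.514) + 0.273*log2(0.273/0.486) = 0.1365

0.1365 bits


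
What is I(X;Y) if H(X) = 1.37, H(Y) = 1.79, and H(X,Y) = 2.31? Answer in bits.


I(X;Y) = H(X) + H(Y) - H(X,Y) = 1.37 + 1.79 - 2.31 = 0.85

0.85 bits


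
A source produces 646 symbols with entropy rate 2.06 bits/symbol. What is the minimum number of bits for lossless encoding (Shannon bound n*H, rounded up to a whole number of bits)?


Minimum bits >= n * H = 646 * 2.06 = 1330.76, rounded up to a whole number of bits = 1331

1331 bits


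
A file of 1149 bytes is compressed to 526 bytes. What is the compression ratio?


Ratio = original / compressed = 1149 / 526 = 2.1844

2.1844


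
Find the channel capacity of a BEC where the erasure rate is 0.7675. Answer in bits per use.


C = 1 - epsilon = 1 - 0.7675 = 0.2325

0.2325 bits


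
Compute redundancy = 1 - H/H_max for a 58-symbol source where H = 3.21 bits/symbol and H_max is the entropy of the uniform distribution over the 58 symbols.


H_max = log2(K) = log2(58) = 5.858 bits/symbol. Redundancy = 1 - H/H_max = 1 - 3.21/5.858 = 1 - 0.548 = 0.452

0.452


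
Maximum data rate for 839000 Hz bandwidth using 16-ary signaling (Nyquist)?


Rate = 2 * B * log2(M) = 2 * 839000 * 4.0 = 6712000.0

6712000.0 bps


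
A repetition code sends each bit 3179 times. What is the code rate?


Rate = k/n = 1/3179

1/3179


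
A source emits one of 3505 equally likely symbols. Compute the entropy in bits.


H = log2(n) = log2(3505) = 11.7752

11.7752 bits


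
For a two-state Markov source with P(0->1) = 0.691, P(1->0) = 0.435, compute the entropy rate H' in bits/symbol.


Stationary distribution: pi_0 = p10/(p01+p10) = 0.3863, pi_1 = 0.6137. Entropy rate H' = pi_0*H(p01) + pi_1*H(p10) = 0.3863*0.892 + 0.6137*0.9878 = 0.9508

0.9508 bits/symbol


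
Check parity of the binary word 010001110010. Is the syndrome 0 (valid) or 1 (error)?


Syndrome = XOR of all bits = 0 XOR 1 XOR 0 XOR 0 XOR 0 XOR 1 XOR 1 XOR 1 XOR 0 XOR 0 XOR 1 XOR 0 = 1

1


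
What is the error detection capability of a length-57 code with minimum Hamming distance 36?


Detection capability = d_min - 1 = 36 - 1 = 35

35 errors


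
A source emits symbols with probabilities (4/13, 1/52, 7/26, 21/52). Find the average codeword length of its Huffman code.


Huffman construction (repeatedly merge the two least-probable nodes; each merge adds 1 bit to every symbol beneath it): 1/52 + 7/26 = 15/52; 15/52 + 4/13 = 31/52; 21/52 + 31/52 = 1. Resulting codeword lengths (in the order the probabilities were given): (2, 3, 3, 1). L_avg = sum(p_i * l_i) = 4/13*2 + 1/52*3 + 7/26*3 + 21/52*1 = 49/26 = 1.8846

1.8846 bits


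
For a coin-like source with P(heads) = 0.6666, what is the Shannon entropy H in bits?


H = -p*log2(p) - (1-p)*log2(1-p). -0.6666*log2(0.6666) = 0.390032; -0.3334*log2(0.3334) = 0.528330. H = 0.390032 + 0.528330 = 0.9184

0.9184 bits


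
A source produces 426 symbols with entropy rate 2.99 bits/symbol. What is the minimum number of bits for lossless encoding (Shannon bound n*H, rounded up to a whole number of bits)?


Minimum bits >= n * H = 426 * 2.99 = 1273.74, rounded up to a whole number of bits = 1274

1274 bits


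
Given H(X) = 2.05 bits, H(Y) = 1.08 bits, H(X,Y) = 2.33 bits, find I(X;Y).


I(X;Y) = H(X) + H(Y) - H(X,Y) = 2.05 + 1.08 - 2.33 = 0.8

0.8 bits


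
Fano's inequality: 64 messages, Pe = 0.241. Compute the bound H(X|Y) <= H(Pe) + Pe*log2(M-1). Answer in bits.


H(Pe) = -Pe*log2(Pe) - (1-Pe)*log2(1-Pe) = -0.241*log2(0.241) - 0.759*log2(0.759) = 0.494748 + 0.301952 = 0.7967. Pe*log2(M-1) = 0.241*log2(63) = 1.440524. Bound = H(Pe) + Pe*log2(M-1) = 0.494748 + 0.301952 + 1.440524 = 2.2372

2.2372 bits


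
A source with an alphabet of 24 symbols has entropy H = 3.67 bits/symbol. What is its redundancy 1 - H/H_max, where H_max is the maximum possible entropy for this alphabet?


H_max = log2(K) = log2(24) = 4.585 bits/symbol. Redundancy = 1 - H/H_max = 1 - 3.67/4.585 = 1 - 0.8004 = 0.1996

0.1996


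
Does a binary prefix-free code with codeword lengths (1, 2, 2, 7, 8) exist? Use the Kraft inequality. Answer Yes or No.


Kraft sum = sum(2^(-l_i)) = 1.0117, need <= 1. Result: violated (a binary prefix-free code with these lengths cannot exist)

No


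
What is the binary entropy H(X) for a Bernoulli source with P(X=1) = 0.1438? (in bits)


H = -p*log2(p) - (1-p)*log2(1-p). -0.1438*log2(0.1438) = 0.402333; -0.8562*log2(0.8562) = 0.191772. H = 0.402333 + 0.191772 = 0.5941

0.5941 bits


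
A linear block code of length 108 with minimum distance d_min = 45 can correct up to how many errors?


Correction capability = floor((d-1)/2) = floor((45-1)/2) = 22

22 errors


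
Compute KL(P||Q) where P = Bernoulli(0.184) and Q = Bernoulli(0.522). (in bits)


KL = p*log2(p/q) + (1-p)*log2((1-p)/(1-q)) = 0.184*log2(0.184/0.522) + 0.816*log2(0.816/0.478) = 0.3528

0.3528 bits


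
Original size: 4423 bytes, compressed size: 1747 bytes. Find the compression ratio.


Ratio = original / compressed = 4423 / 1747 = 2.5318

2.5318


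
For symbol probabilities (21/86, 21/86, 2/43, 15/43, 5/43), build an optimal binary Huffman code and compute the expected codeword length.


Huffman construction (repeatedly merge the two least-probable nodes; each merge adds 1 bit to every symbol beneath it): 2/43 + 5/43 = 7/43; 7/43 + 21/86 = 35/86; 21/86 + 15/43 = 51/86; 35/86 + 51/86 = 1. Resulting codeword lengths (in the order the probabilities were given): (2, 2, 3, 2, 3). L_avg = sum(p_i * l_i) = 21/86*2 + 21/86*2 + 2/43*3 + 15/43*2 + 5/43*3 = 93/43 = 2.1628

2.1628 bits


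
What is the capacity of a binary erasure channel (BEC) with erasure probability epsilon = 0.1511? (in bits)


C = 1 - epsilon = 1 - 0.1511 = 0.8489

0.8489 bits


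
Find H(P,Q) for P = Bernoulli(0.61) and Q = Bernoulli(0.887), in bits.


H(P,Q) = -p*log2(q) - (1-p)*log2(1-q). -0.61*log2(0.887) = 0.105526; -0.39*log2(0.113) = 1.226786. H(P,Q) = 0.105526 + 1.226786 = 1.3323

1.3323 bits


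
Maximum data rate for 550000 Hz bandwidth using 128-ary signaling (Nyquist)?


Rate = 2 * B * log2(M) = 2 * 550000 * 7.0 = 7700000.0

7700000.0 bps


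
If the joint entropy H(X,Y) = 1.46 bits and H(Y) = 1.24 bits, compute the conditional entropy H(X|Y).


H(X|Y) = H(X,Y) - H(Y) = 1.46 - 1.24 = 0.22

0.22 bits


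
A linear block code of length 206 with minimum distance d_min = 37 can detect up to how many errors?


Detection capability = d_min - 1 = 37 - 1 = 36

36 errors


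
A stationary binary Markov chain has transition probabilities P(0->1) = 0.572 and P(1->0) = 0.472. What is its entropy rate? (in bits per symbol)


Stationary distribution: pi_0 = p10/(p01+p10) = 0.4521, pi_1 = 0.5479. Entropy rate H' = pi_0*H(p01) + pi_1*H(p10) = 0.4521*0.985 + 0.5479*0.9977 = 0.992

0.992 bits/symbol


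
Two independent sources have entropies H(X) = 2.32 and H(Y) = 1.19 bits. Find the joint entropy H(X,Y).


For independent variables, H(X,Y) = H(X) + H(Y) = 2.32 + 1.19 = 3.51

3.51 bits


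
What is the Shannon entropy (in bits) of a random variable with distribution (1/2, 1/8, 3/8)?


H = -sum(p_i * log2(p_i)). Terms: -(1/2)*log2(1/2) = 0.500000; -(1/8)*log2(1/8) = 0.375000; -(3/8)*log2(3/8) = 0.530639. H = 0.500000 + 0.375000 + 0.530639 = 1.4056

1.4056 bits


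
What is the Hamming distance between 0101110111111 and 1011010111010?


Count differing positions: ^ ^ ^ . ^ . . . . . ^ . ^ = 6 differences

6


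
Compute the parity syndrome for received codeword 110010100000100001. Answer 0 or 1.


Syndrome = XOR of all bits = 1 XOR 1 XOR 0 XOR 0 XOR 1 XOR 0 XOR 1 XOR 0 XOR 0 XOR 0 XOR 0 XOR 0 XOR 1 XOR 0 XOR 0 XOR 0 XOR 0 XOR 1 = 0

0


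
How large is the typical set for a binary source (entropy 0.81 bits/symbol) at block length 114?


log2|A_typical| = nH = 114 * 0.81 = 92.34, so |A_typical| ~ 2^92.34 = 6.268e+27

6.268e+27


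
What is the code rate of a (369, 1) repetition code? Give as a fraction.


Rate = k/n = 1/369

1/369


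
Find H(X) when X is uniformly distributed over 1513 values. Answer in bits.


H = log2(n) = log2(1513) = 10.5632

10.5632 bits


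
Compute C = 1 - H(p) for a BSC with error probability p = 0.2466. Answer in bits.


H(p) = -p*log2(p) - (1-p)*log2(1-p) = -0.2466*log2(0.2466) - 0.7534*log2(0.7534) = 0.498072 + 0.307773 = 0.8058. C = 1 - H(p) = 1 - 0.8058 = 0.1942

0.1942 bits


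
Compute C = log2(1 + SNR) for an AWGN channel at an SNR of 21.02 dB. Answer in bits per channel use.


SNR_linear = 10^(21.02/10) = 126.4736; C = log2(1 + SNR_linear) = log2(1 + 126.4736) = 6.9941

6.9941 bits/channel use


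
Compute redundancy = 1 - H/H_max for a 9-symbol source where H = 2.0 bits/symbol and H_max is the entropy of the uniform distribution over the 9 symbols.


H_max = log2(K) = log2(9) = 3.1699 bits/symbol. Redundancy = 1 - H/H_max = 1 - 2.0/3.1699 = 1 - 0.6309 = 0.3691

0.3691


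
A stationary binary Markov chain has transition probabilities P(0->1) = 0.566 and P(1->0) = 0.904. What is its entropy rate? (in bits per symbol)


Stationary distribution: pi_0 = p10/(p01+p10) = 0.615, pi_1 = 0.385. Entropy rate H' = pi_0*H(p01) + pi_1*H(p10) = 0.615*0.9874 + 0.385*0.4562 = 0.7829

0.7829 bits/symbol


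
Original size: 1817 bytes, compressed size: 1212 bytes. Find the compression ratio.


Ratio = original / compressed = 1817 / 1212 = 1.4992

1.4992


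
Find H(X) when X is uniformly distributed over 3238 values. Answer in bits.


H = log2(n) = log2(3238) = 11.6609

11.6609 bits


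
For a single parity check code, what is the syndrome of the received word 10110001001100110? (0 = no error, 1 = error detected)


Syndrome = XOR of all bits = 1 XOR 0 XOR 1 XOR 1 XOR 0 XOR 0 XOR 0 XOR 1 XOR 0 XOR 0 XOR 1 XOR 1 XOR 0 XOR 0 XOR 1 XOR 1 XOR 0 = 0

0


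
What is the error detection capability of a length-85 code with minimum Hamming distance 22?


Detection capability = d_min - 1 = 22 - 1 = 21

21 errors


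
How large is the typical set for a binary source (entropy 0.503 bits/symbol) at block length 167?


log2|A_typical| = nH = 167 * 0.503 = 84.001, so |A_typical| ~ 2^84.001 = 1.936e+25

1.936e+25


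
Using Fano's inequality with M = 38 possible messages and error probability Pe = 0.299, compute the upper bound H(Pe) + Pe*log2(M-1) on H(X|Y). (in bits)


H(Pe) = -Pe*log2(Pe) - (1-Pe)*log2(1-Pe) = -0.299*log2(0.299) - 0.701*log2(0.701) = 0.520793 + 0.359272 = 0.8801. Pe*log2(M-1) = 0.299*log2(37) = 1.557627. Bound = H(Pe) + Pe*log2(M-1) = 0.520793 + 0.359272 + 1.557627 = 2.4377

2.4377 bits


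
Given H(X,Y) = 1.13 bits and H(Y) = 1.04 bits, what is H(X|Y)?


H(X|Y) = H(X,Y) - H(Y) = 1.13 - 1.04 = 0.09

0.09 bits


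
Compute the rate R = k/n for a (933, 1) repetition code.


Rate = k/n = 1/933

1/933


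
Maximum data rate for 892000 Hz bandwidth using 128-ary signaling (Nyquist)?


Rate = 2 * B * log2(M) = 2 * 892000 * 7.0 = 12488000.0

12488000.0 bps


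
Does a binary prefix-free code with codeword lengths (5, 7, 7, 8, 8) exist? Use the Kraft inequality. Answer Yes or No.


Kraft sum = sum(2^(-l_i)) = 0.0547, need <= 1. Result: satisfied (a binary prefix-free code with these lengths exists)

Yes


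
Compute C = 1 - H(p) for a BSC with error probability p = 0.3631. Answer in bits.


H(p) = -p*log2(p) - (1-p)*log2(1-p) = -0.3631*log2(0.3631) - 0.6369*log2(0.6369) = 0.530693 + 0.414534 = 0.9452. C = 1 - H(p) = 1 - 0.9452 = 0.0548

0.0548 bits


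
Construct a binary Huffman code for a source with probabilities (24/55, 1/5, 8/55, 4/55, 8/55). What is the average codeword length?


Huffman construction (repeatedly merge the two least-probable nodes; each merge adds 1 bit to every symbol beneath it): 4/55 + 8/55 = 12/55; 8/55 + 1/5 = 19/55; 12/55 + 19/55 = 31/55; 24/55 + 31/55 = 1. Resulting codeword lengths (in the order the probabilities were given): (1, 3, 3, 3, 3). L_avg = sum(p_i * l_i) = 24/55*1 + 1/5*3 + 8/55*3 + 4/55*3 + 8/55*3 = 117/55 = 2.1273

2.1273 bits


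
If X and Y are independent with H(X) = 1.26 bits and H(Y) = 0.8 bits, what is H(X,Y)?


For independent variables, H(X,Y) = H(X) + H(Y) = 1.26 + 0.8 = 2.06

2.06 bits


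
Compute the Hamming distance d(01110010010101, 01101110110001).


Count differing positions: . . . ^ ^ ^ . . ^ . . ^ . . = 5 differences

5


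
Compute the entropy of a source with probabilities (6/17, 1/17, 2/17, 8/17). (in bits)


H = -sum(p_i * log2(p_i)). Terms: -(6/17)*log2(6/17) = 0.530294; -(1/17)*log2(1/17) = 0.240439; -(2/17)*log2(2/17) = 0.363231; -(8/17)*log2(8/17) = 0.511747. H = 0.530294 + 0.240439 + 0.363231 + 0.511747 = 1.6457

1.6457 bits


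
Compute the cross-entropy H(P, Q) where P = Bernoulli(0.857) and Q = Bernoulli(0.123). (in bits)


H(P,Q) = -p*log2(q) - (1-p)*log2(1-q). -0.857*log2(0.123) = 2.590942; -0.143*log2(0.877) = 0.027077. H(P,Q) = 2.590942 + 0.027077 = 2.618

2.618 bits


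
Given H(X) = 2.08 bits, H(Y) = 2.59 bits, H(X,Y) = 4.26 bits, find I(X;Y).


I(X;Y) = H(X) + H(Y) - H(X,Y) = 2.08 + 2.59 - 4.26 = 0.41

0.41 bits


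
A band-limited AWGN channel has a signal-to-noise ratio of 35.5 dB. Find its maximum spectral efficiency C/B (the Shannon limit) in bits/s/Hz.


SNR_linear = 10^(35.5/10) = 3548.1339; C/B = log2(1 + SNR_linear) = log2(1 + 3548.1339) = 11.7933

11.7933 bits/s/Hz


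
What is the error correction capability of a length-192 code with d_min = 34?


Correction capability = floor((d-1)/2) = floor((34-1)/2) = 16

16 errors


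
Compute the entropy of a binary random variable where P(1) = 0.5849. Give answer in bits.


H = -p*log2(p) - (1-p)*log2(1-p). -0.5849*log2(0.5849) = 0.452559; -0.4151*log2(0.4151) = 0.526542. H = 0.452559 + 0.526542 = 0.9791

0.9791 bits


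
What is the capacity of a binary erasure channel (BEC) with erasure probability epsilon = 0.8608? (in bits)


C = 1 - epsilon = 1 - 0.8608 = 0.1392

0.1392 bits


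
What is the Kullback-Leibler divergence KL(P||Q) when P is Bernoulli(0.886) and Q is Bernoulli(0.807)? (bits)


KL = p*log2(p/q) + (1-p)*log2((1-p)/(1-q)) = 0.886*log2(0.886/0.807) + 0.114*log2(0.114/0.193) = 0.0328

0.0328 bits


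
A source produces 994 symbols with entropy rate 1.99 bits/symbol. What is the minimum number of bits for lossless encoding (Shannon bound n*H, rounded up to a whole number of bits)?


Minimum bits >= n * H = 994 * 1.99 = 1978.06, rounded up to a whole number of bits = 1979

1979 bits


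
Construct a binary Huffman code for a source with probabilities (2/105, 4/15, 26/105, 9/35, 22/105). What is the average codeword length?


Huffman construction (repeatedly merge the two least-probable nodes; each merge adds 1 bit to every symbol beneath it): 2/105 + 22/105 = 8/35; 8/35 + 26/105 = 10/21; 9/35 + 4/15 = 11/21; 10/21 + 11/21 = 1. Resulting codeword lengths (in the order the probabilities were given): (3, 2, 2, 2, 3). L_avg = sum(p_i * l_i) = 2/105*3 + 4/15*2 + 26/105*2 + 9/35*2 + 22/105*3 = 78/35 = 2.2286

2.2286 bits


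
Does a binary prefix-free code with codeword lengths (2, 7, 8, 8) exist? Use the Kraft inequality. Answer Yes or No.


Kraft sum = sum(2^(-l_i)) = 0.2656, need <= 1. Result: satisfied (a binary prefix-free code with these lengths exists)

Yes


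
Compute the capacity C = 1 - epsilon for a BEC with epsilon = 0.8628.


C = 1 - epsilon = 1 - 0.8628 = 0.1372

0.1372 bits


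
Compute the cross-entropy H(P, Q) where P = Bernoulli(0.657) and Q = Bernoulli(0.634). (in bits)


H(P,Q) = -p*log2(q) - (1-p)*log2(1-q). -0.657*log2(0.634) = 0.431942; -0.343*log2(0.366) = 0.497379. H(P,Q) = 0.431942 + 0.497379 = 0.9293

0.9293 bits


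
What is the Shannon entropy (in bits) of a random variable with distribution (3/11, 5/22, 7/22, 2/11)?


H = -sum(p_i * log2(p_i)). Terms: -(3/11)*log2(3/11) = 0.511219; -(5/22)*log2(5/22) = 0.485796; -(7/22)*log2(7/22) = 0.525661; -(2/11)*log2(2/11) = 0.447169. H = 0.511219 + 0.485796 + 0.525661 + 0.447169 = 1.9698

1.9698 bits


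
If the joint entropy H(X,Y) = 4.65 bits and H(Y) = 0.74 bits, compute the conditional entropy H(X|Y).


H(X|Y) = H(X,Y) - H(Y) = 4.65 - 0.74 = 3.91

3.91 bits


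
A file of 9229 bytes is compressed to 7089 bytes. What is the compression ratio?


Ratio = original / compressed = 9229 / 7089 = 1.3019

1.3019


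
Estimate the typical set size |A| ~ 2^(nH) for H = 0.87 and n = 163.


log2|A_typical| = nH = 163 * 0.87 = 141.81, so |A_typical| ~ 2^141.81 = 4.887e+42

4.887e+42


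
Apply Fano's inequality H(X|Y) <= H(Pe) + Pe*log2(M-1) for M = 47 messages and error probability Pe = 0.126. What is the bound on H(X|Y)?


H(Pe) = -Pe*log2(Pe) - (1-Pe)*log2(1-Pe) = -0.126*log2(0.126) - 0.874*log2(0.874) = 0.376552 + 0.169814 = 0.5464. Pe*log2(M-1) = 0.126*log2(46) = 0.695969. Bound = H(Pe) + Pe*log2(M-1) = 0.376552 + 0.169814 + 0.695969 = 1.2423

1.2423 bits


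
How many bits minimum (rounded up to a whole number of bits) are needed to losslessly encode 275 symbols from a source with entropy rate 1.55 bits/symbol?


Minimum bits >= n * H = 275 * 1.55 = 426.25, rounded up to a whole number of bits = 427

427 bits


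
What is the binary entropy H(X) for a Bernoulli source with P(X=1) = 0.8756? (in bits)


H = -p*log2(p) - (1-p)*log2(1-p). -0.8756*log2(0.8756) = 0.167814; -0.1244*log2(0.1244) = 0.374064. H = 0.167814 + 0.374064 = 0.5419

0.5419 bits


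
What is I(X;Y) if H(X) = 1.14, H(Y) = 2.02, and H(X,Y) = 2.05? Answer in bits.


I(X;Y) = H(X) + H(Y) - H(X,Y) = 1.14 + 2.02 - 2.05 = 1.11

1.11 bits


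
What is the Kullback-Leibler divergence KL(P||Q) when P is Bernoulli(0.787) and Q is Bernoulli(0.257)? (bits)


KL = p*log2(p/q) + (1-p)*log2((1-p)/(1-q)) = 0.787*log2(0.787/0.257) + 0.213*log2(0.213/0.743) = 0.8868

0.8868 bits


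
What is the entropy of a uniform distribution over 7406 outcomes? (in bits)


H = log2(n) = log2(7406) = 12.8545

12.8545 bits


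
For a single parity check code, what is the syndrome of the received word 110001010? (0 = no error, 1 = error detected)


Syndrome = XOR of all bits = 1 XOR 1 XOR 0 XOR 0 XOR 0 XOR 1 XOR 0 XOR 1 XOR 0 = 0

0


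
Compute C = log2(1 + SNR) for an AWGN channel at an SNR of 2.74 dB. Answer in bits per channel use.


SNR_linear = 10^(2.74/10) = 1.8793; C = log2(1 + SNR_linear) = log2(1 + 1.8793) = 1.5257

1.5257 bits/channel use


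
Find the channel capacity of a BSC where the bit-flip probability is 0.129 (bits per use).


H(p) = -p*log2(p) - (1-p)*log2(1-p) = -0.129*log2(0.129) - 0.871*log2(0.871) = 0.381138 + 0.173551 = 0.5547. C = 1 - H(p) = 1 - 0.5547 = 0.4453

0.4453 bits


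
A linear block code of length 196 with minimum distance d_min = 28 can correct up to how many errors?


Correction capability = floor((d-1)/2) = floor((28-1)/2) = 13

13 errors


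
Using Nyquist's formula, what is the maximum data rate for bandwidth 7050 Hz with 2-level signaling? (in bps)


Rate = 2 * B * log2(M) = 2 * 7050 * 1.0 = 14100.0

14100.0 bps


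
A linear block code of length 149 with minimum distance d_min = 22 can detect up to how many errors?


Detection capability = d_min - 1 = 22 - 1 = 21

21 errors


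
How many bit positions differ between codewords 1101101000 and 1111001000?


Count differing positions: . . ^ . ^ . . . . . = 2 differences

2


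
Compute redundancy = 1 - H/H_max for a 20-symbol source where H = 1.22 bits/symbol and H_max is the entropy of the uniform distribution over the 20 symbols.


H_max = log2(K) = log2(20) = 4.3219 bits/symbol. Redundancy = 1 - H/H_max = 1 - 1.22/4.3219 = 1 - 0.2823 = 0.7177

0.7177


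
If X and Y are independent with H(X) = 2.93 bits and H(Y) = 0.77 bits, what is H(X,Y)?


For independent variables, H(X,Y) = H(X) + H(Y) = 2.93 + 0.77 = 3.7

3.7 bits


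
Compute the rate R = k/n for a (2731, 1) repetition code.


Rate = k/n = 1/2731

1/2731


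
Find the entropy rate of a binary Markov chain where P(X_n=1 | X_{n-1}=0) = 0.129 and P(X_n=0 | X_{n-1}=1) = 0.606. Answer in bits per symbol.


Stationary distribution: pi_0 = p10/(p01+p10) = 0.8245, pi_1 = 0.1755. Entropy rate H' = pi_0*H(p01) + pi_1*H(p10) = 0.8245*0.5547 + 0.1755*0.9673 = 0.6271

0.6271 bits/symbol


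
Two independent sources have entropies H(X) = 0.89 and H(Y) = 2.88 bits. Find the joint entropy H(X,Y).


For independent variables, H(X,Y) = H(X) + H(Y) = 0.89 + 2.88 = 3.77

3.77 bits
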